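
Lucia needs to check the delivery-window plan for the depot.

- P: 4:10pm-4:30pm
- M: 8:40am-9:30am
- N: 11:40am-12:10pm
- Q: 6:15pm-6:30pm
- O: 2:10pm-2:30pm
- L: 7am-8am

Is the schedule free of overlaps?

Sorted by start: L, M, N, O, P, Q.
M starts after L ends, so L has no further overlaps.
N starts after M ends, so M has no further overlaps.
O starts after N ends, so N has no further overlaps.
P starts after O ends, so O has no further overlaps.
Q starts after P ends.
Every pair is clear; the schedule has no overlaps.

Yes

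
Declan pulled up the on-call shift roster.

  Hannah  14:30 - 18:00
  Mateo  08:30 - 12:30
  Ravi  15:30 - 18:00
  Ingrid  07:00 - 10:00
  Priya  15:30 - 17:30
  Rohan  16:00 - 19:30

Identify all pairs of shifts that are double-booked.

Hannah & Priya, Hannah & Ravi, Hannah & Rohan, Ingrid & Mateo, Priya & Ravi, Priya & Rohan, Ravi & Rohan

Two intervals overlap when each starts before the other ends.
Sorted by start: Ingrid, Mateo, Hannah, Ravi, Priya, Rohan.
Mateo starts before Ingrid ends → Ingrid and Mateo overlap.
Hannah starts after Ingrid ends; Ingrid is clear from here.
Hannah starts after Mateo ends; Mateo is clear from here.
Ravi starts before Hannah ends → Hannah and Ravi overlap.
Priya starts before Hannah ends → Hannah and Priya overlap.
Rohan starts before Hannah ends → Hannah and Rohan overlap.
Priya starts before Ravi ends → Ravi and Priya overlap.
Rohan starts before Ravi ends → Ravi and Rohan overlap.
Rohan starts before Priya ends → Priya and Rohan overlap.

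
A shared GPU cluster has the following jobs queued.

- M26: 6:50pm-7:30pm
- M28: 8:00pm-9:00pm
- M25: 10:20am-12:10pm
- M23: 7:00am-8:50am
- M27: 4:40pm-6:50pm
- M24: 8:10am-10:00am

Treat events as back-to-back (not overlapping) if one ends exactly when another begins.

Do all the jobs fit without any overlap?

Sorted by start: M23, M24, M25, M27, M26, M28.
M24 starts before M23 ends → M23 and M24 overlap.
That's a conflict, so the schedule is not conflict-free.

No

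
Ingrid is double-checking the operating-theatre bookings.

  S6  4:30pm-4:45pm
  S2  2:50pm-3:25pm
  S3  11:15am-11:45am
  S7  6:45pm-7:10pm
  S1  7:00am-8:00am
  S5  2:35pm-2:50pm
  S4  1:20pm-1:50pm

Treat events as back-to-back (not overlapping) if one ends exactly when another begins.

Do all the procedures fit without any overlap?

Yes

Sorted by start: S1, S3, S4, S5, S2, S6, S7.
S3 starts after S1 ends, so nothing later overlaps S1 either.
S4 starts after S3 ends, so nothing later overlaps S3 either.
S5 starts after S4 ends, so nothing later overlaps S4 either.
S2 starts exactly when S5 ends (back-to-back, no overlap), so nothing later overlaps S5 either.
S6 starts after S2 ends, so nothing later overlaps S2 either.
S7 starts after S6 ends.
Every pair is clear; the schedule has no overlaps.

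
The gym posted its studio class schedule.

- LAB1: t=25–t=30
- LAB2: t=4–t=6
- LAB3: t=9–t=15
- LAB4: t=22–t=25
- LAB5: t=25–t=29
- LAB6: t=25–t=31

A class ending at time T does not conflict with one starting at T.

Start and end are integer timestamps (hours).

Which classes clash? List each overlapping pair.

LAB1 & LAB5, LAB1 & LAB6, LAB5 & LAB6

Sorted by start: LAB2, LAB3, LAB4, LAB1, LAB5, LAB6.
LAB3 starts after LAB2 ends, so LAB2 has no further overlaps.
LAB4 starts after LAB3 ends, so LAB3 has no further overlaps.
LAB1 starts exactly when LAB4 ends (back-to-back, no overlap), so LAB4 has no further overlaps.
LAB5 starts before LAB1 ends → LAB1 and LAB5 overlap.
LAB6 starts before LAB1 ends → LAB1 and LAB6 overlap.
LAB6 starts before LAB5 ends → LAB5 and LAB6 overlap.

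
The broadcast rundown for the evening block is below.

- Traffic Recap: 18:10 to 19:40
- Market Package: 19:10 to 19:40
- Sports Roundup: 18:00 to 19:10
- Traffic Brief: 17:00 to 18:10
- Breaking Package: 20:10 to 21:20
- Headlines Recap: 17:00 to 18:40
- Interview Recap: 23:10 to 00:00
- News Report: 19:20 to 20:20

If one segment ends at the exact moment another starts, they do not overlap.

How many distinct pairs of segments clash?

9

Sorted by start: Headlines Recap, Traffic Brief, Sports Roundup, Traffic Recap, Market Package, News Report, Breaking Package, Interview Recap.
Traffic Brief starts before Headlines Recap ends → Headlines Recap and Traffic Brief overlap.
Sports Roundup starts before Headlines Recap ends → Headlines Recap and Sports Roundup overlap.
Traffic Recap starts before Headlines Recap ends → Headlines Recap and Traffic Recap overlap.
Market Package starts after Headlines Recap ends — done with Headlines Recap.
Sports Roundup starts before Traffic Brief ends → Traffic Brief and Sports Roundup overlap.
Traffic Recap starts exactly when Traffic Brief ends (back-to-back, no overlap) — done with Traffic Brief.
Traffic Recap starts before Sports Roundup ends → Sports Roundup and Traffic Recap overlap.
Market Package starts exactly when Sports Roundup ends (back-to-back, no overlap) — done with Sports Roundup.
Market Package starts before Traffic Recap ends → Traffic Recap and Market Package overlap.
News Report starts before Traffic Recap ends → Traffic Recap and News Report overlap.
Breaking Package starts after Traffic Recap ends — done with Traffic Recap.
News Report starts before Market Package ends → Market Package and News Report overlap.
Breaking Package starts after Market Package ends — done with Market Package.
Breaking Package starts before News Report ends → News Report and Breaking Package overlap.
Interview Recap starts after News Report ends.
Interview Recap starts after Breaking Package ends.
Overlapping pairs: Breaking Package & News Report, Headlines Recap & Sports Roundup, Headlines Recap & Traffic Brief, Headlines Recap & Traffic Recap, Market Package & News Report, Market Package & Traffic Recap, News Report & Traffic Recap, Sports Roundup & Traffic Brief, Sports Roundup & Traffic Recap — 9 in total.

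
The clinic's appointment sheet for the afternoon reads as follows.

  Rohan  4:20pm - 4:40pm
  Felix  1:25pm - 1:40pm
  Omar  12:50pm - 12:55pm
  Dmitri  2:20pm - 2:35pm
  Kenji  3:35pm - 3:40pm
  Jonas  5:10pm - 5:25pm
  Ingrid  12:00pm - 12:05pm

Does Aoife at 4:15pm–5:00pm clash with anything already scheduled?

Yes — it overlaps Rohan

Ingrid: ends 12:05pm at or before Aoife starts 4:15pm → clear.
Omar: ends 12:55pm at or before Aoife starts 4:15pm → clear.
Felix: ends 1:40pm at or before Aoife starts 4:15pm → clear.
Dmitri: ends 2:35pm at or before Aoife starts 4:15pm → clear.
Kenji: ends 3:40pm at or before Aoife starts 4:15pm → clear.
Rohan: starts 4:20pm before Aoife ends 5:00pm, and ends 4:40pm after Aoife starts 4:15pm → overlap.
Jonas: starts 5:10pm at or after Aoife ends 5:00pm → clear.
Aoife overlaps Rohan.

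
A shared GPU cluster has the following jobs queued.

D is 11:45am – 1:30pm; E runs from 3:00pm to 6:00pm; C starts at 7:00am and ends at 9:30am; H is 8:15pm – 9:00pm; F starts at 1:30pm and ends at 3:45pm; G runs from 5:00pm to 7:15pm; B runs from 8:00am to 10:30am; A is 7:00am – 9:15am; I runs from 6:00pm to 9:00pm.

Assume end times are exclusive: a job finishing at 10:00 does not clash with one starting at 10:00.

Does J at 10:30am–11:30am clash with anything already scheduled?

A: ends 9:15am at or before J starts 10:30am → clear.
C: ends 9:30am at or before J starts 10:30am → clear.
B: ends 10:30am at or before J starts 10:30am → clear.
D: starts 11:45am at or after J ends 11:30am → clear.
F: starts 1:30pm at or after J ends 11:30am → clear.
E: starts 3:00pm at or after J ends 11:30am → clear.
G: starts 5:00pm at or after J ends 11:30am → clear.
I: starts 6:00pm at or after J ends 11:30am → clear.
H: starts 8:15pm at or after J ends 11:30am → clear.

No — it doesn't clash with anything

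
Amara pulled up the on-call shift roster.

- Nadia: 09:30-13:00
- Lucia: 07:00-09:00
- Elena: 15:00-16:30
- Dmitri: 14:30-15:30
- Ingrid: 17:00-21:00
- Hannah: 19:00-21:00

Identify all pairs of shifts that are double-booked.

Dmitri & Elena, Hannah & Ingrid

Two intervals overlap when each starts before the other ends.
Sorted by start: Lucia, Nadia, Dmitri, Elena, Ingrid, Hannah.
Nadia starts after Lucia ends — done with Lucia.
Dmitri starts after Nadia ends — done with Nadia.
Elena starts before Dmitri ends → Dmitri and Elena overlap.
Ingrid starts after Dmitri ends — done with Dmitri.
Ingrid starts after Elena ends — done with Elena.
Hannah starts before Ingrid ends → Ingrid and Hannah overlap.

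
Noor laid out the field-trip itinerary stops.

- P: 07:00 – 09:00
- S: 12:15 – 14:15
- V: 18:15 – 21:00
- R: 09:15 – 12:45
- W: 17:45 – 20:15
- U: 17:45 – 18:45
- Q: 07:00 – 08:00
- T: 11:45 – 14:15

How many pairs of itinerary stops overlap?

Sorted by start: P, Q, R, T, S, U, W, V.
Q starts before P ends → P and Q overlap.
R starts after P ends, so nothing later overlaps P either.
R starts after Q ends, so nothing later overlaps Q either.
T starts before R ends → R and T overlap.
S starts before R ends → R and S overlap.
U starts after R ends, so nothing later overlaps R either.
S starts before T ends → T and S overlap.
U starts after T ends, so nothing later overlaps T either.
U starts after S ends, so nothing later overlaps S either.
W starts before U ends → U and W overlap.
V starts before U ends → U and V overlap.
V starts before W ends → W and V overlap.
Overlapping pairs: P & Q, R & S, R & T, S & T, U & V, U & W, V & W — 7 in total.

7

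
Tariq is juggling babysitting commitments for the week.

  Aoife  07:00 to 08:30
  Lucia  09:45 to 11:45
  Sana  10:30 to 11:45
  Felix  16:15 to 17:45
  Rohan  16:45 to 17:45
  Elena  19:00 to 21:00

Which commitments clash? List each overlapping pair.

Check each pair: they overlap iff neither finishes before the other starts.
Sorted by start: Aoife, Lucia, Sana, Felix, Rohan, Elena.
Lucia starts after Aoife ends; Aoife is clear from here.
Sana starts before Lucia ends → Lucia and Sana overlap.
Felix starts after Lucia ends; Lucia is clear from here.
Felix starts after Sana ends; Sana is clear from here.
Rohan starts before Felix ends → Felix and Rohan overlap.
Elena starts after Felix ends.
Elena starts after Rohan ends.

Felix & Rohan, Lucia & Sana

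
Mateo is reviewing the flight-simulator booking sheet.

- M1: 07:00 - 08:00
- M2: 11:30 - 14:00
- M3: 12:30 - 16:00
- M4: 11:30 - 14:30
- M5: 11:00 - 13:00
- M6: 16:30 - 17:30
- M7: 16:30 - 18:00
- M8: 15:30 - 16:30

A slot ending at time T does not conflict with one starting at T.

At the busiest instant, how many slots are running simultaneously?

4

Sweep the timeline, counting +1 at each start and −1 at each end (ends before starts at a tie):
07:00 start M1 → 1
08:00 end M1 → 0
11:00 start M5 → 1
11:30 start M2 → 2
11:30 start M4 → 3
12:30 start M3 → 4
13:00 end M5 → 3
14:00 end M2 → 2
14:30 end M4 → 1
15:30 start M8 → 2
16:00 end M3 → 1
16:30 end M8 → 0
16:30 start M6 → 1
16:30 start M7 → 2
17:30 end M6 → 1
18:00 end M7 → 0
Peak is 4, at 12:30 (M2, M3, M4, M5).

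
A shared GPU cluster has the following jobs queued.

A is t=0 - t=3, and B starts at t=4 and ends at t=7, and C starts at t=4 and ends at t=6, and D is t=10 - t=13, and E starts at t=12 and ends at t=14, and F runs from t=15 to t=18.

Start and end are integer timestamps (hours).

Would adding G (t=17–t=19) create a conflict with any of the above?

A: ends t=3 at or before G starts t=17 → clear.
B: ends t=7 at or before G starts t=17 → clear.
C: ends t=6 at or before G starts t=17 → clear.
D: ends t=13 at or before G starts t=17 → clear.
E: ends t=14 at or before G starts t=17 → clear.
F: starts t=15 before G ends t=19, and ends t=18 after G starts t=17 → overlap.
G overlaps F.

Yes — it overlaps F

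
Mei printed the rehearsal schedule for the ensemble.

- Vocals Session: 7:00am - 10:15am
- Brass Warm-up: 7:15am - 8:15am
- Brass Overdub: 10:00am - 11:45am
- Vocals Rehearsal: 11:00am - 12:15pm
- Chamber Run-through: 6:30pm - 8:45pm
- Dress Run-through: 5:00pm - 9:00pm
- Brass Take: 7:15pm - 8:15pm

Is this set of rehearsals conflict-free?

No

Two intervals overlap when each starts before the other ends.
Sorted by start: Vocals Session, Brass Warm-up, Brass Overdub, Vocals Rehearsal, Dress Run-through, Chamber Run-through, Brass Take.
Brass Warm-up starts before Vocals Session ends → Vocals Session and Brass Warm-up overlap.
That's a conflict, so the schedule is not conflict-free.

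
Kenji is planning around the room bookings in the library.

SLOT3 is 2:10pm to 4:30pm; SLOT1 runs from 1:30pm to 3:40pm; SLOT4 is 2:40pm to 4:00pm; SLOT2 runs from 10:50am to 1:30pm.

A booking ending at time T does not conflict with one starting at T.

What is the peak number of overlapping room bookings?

3

Sort all start/end points and keep a running count:
10:50am start SLOT2 → 1
1:30pm end SLOT2 → 0
1:30pm start SLOT1 → 1
2:10pm start SLOT3 → 2
2:40pm start SLOT4 → 3
3:40pm end SLOT1 → 2
4:00pm end SLOT4 → 1
4:30pm end SLOT3 → 0
Peak is 3, at 2:40pm (SLOT1, SLOT3, SLOT4).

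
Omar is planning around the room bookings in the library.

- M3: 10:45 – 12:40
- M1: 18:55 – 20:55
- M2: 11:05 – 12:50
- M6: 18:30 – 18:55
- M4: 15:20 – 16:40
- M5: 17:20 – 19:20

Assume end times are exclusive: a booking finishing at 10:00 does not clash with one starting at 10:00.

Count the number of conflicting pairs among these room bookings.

Check each pair: they overlap iff neither finishes before the other starts.
Sorted by start: M3, M2, M4, M5, M6, M1.
M2 starts before M3 ends → M3 and M2 overlap.
M4 starts after M3 ends — done with M3.
M4 starts after M2 ends — done with M2.
M5 starts after M4 ends — done with M4.
M6 starts before M5 ends → M5 and M6 overlap.
M1 starts before M5 ends → M5 and M1 overlap.
M1 starts exactly when M6 ends (back-to-back, no overlap).
Overlapping pairs: M1 & M5, M2 & M3, M5 & M6 — 3 in total.

3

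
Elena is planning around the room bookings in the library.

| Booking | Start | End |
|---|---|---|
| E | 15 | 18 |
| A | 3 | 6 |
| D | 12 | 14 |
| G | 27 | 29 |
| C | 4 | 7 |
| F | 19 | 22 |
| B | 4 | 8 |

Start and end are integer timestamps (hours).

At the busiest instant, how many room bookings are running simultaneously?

3

Walk through starts and ends in time order (an end at T is processed before a start at T):
3 start A → 1
4 start B → 2
4 start C → 3
6 end A → 2
7 end C → 1
8 end B → 0
12 start D → 1
14 end D → 0
15 start E → 1
18 end E → 0
19 start F → 1
22 end F → 0
27 start G → 1
29 end G → 0
Peak is 3, at 4 (A, B, C).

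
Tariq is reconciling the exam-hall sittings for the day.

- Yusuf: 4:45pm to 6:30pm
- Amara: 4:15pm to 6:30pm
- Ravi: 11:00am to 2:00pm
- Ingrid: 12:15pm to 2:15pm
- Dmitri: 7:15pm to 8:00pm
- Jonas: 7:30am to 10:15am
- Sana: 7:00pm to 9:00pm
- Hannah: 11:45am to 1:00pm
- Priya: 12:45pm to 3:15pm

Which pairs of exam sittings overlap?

Two intervals overlap when each starts before the other ends.
Sorted by start: Jonas, Ravi, Hannah, Ingrid, Priya, Amara, Yusuf, Sana, Dmitri.
Ravi starts after Jonas ends; Jonas is clear from here.
Hannah starts before Ravi ends → Ravi and Hannah overlap.
Ingrid starts before Ravi ends → Ravi and Ingrid overlap.
Priya starts before Ravi ends → Ravi and Priya overlap.
Amara starts after Ravi ends; Ravi is clear from here.
Ingrid starts before Hannah ends → Hannah and Ingrid overlap.
Priya starts before Hannah ends → Hannah and Priya overlap.
Amara starts after Hannah ends; Hannah is clear from here.
Priya starts before Ingrid ends → Ingrid and Priya overlap.
Amara starts after Ingrid ends; Ingrid is clear from here.
Amara starts after Priya ends; Priya is clear from here.
Yusuf starts before Amara ends → Amara and Yusuf overlap.
Sana starts after Amara ends; Amara is clear from here.
Sana starts after Yusuf ends; Yusuf is clear from here.
Dmitri starts before Sana ends → Sana and Dmitri overlap.

Amara & Yusuf, Dmitri & Sana, Hannah & Ingrid, Hannah & Priya, Hannah & Ravi, Ingrid & Priya, Ingrid & Ravi, Priya & Ravi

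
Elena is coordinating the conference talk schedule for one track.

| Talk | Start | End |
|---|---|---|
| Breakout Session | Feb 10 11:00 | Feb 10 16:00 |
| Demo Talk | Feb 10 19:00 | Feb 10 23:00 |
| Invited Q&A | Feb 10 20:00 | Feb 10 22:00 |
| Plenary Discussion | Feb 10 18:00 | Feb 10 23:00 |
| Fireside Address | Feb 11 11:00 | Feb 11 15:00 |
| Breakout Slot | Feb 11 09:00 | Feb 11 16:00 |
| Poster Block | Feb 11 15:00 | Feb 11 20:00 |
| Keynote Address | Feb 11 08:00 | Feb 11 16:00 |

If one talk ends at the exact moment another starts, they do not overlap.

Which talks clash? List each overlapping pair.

Sorted by start: Breakout Session, Plenary Discussion, Demo Talk, Invited Q&A, Keynote Address, Breakout Slot, Fireside Address, Poster Block.
Plenary Discussion starts after Breakout Session ends, so Breakout Session has no further overlaps.
Demo Talk starts before Plenary Discussion ends → Plenary Discussion and Demo Talk overlap.
Invited Q&A starts before Plenary Discussion ends → Plenary Discussion and Invited Q&A overlap.
Keynote Address starts after Plenary Discussion ends, so Plenary Discussion has no further overlaps.
Invited Q&A starts before Demo Talk ends → Demo Talk and Invited Q&A overlap.
Keynote Address starts after Demo Talk ends, so Demo Talk has no further overlaps.
Keynote Address starts after Invited Q&A ends, so Invited Q&A has no further overlaps.
Breakout Slot starts before Keynote Address ends → Keynote Address and Breakout Slot overlap.
Fireside Address starts before Keynote Address ends → Keynote Address and Fireside Address overlap.
Poster Block starts before Keynote Address ends → Keynote Address and Poster Block overlap.
Fireside Address starts before Breakout Slot ends → Breakout Slot and Fireside Address overlap.
Poster Block starts before Breakout Slot ends → Breakout Slot and Poster Block overlap.
Poster Block starts exactly when Fireside Address ends (back-to-back, no overlap).

Breakout Slot & Fireside Address, Breakout Slot & Keynote Address, Breakout Slot & Poster Block, Demo Talk & Invited Q&A, Demo Talk & Plenary Discussion, Fireside Address & Keynote Address, Invited Q&A & Plenary Discussion, Keynote Address & Poster Block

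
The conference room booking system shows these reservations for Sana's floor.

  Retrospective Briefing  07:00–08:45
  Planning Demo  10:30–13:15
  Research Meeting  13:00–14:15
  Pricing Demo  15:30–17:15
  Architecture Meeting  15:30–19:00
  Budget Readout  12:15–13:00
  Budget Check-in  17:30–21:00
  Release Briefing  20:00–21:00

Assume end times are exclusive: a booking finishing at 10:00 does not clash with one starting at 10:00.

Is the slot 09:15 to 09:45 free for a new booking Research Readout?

Retrospective Briefing: ends 08:45 at or before Research Readout starts 09:15 → clear.
Planning Demo: starts 10:30 at or after Research Readout ends 09:45 → clear.
Budget Readout: starts 12:15 at or after Research Readout ends 09:45 → clear.
Research Meeting: starts 13:00 at or after Research Readout ends 09:45 → clear.
Pricing Demo: starts 15:30 at or after Research Readout ends 09:45 → clear.
Architecture Meeting: starts 15:30 at or after Research Readout ends 09:45 → clear.
Budget Check-in: starts 17:30 at or after Research Readout ends 09:45 → clear.
Release Briefing: starts 20:00 at or after Research Readout ends 09:45 → clear.

Yes — the slot is free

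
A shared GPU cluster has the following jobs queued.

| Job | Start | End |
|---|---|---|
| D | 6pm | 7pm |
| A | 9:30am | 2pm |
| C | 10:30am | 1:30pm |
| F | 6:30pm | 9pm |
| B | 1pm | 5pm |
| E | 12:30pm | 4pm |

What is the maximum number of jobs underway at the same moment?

4

Sort all start/end points and keep a running count:
9:30am start A → 1
10:30am start C → 2
12:30pm start E → 3
1pm start B → 4
1:30pm end C → 3
2pm end A → 2
4pm end E → 1
5pm end B → 0
6pm start D → 1
6:30pm start F → 2
7pm end D → 1
9pm end F → 0
Peak is 4, at 1pm (A, B, C, E).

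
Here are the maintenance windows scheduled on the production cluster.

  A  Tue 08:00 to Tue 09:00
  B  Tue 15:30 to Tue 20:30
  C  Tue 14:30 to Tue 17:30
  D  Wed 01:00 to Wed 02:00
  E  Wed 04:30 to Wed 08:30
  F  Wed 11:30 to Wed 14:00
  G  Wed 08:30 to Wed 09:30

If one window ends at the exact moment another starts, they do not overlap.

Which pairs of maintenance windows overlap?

B & C

Sorted by start: A, C, B, D, E, G, F.
C starts after A ends — done with A.
B starts before C ends → C and B overlap.
D starts after C ends — done with C.
D starts after B ends — done with B.
E starts after D ends — done with D.
G starts exactly when E ends (back-to-back, no overlap) — done with E.
F starts after G ends.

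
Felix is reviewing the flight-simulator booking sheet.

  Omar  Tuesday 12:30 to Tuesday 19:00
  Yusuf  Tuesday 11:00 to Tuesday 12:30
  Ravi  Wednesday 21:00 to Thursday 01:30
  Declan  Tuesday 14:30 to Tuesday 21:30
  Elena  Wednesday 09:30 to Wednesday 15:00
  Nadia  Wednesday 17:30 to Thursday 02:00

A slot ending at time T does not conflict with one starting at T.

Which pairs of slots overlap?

Two intervals overlap when each starts before the other ends.
Sorted by start: Yusuf, Omar, Declan, Elena, Nadia, Ravi.
Omar starts exactly when Yusuf ends (back-to-back, no overlap); Yusuf is clear from here.
Declan starts before Omar ends → Omar and Declan overlap.
Elena starts after Omar ends; Omar is clear from here.
Elena starts after Declan ends; Declan is clear from here.
Nadia starts after Elena ends; Elena is clear from here.
Ravi starts before Nadia ends → Nadia and Ravi overlap.

Declan & Omar, Nadia & Ravi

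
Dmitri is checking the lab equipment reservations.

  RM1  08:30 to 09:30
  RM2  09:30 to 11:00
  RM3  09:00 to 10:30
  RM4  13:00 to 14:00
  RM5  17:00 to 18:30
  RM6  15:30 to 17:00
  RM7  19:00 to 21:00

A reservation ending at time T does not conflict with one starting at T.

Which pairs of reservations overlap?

RM1 & RM3, RM2 & RM3

Two intervals overlap when each starts before the other ends.
Sorted by start: RM1, RM3, RM2, RM4, RM6, RM5, RM7.
RM3 starts before RM1 ends → RM1 and RM3 overlap.
RM2 starts exactly when RM1 ends (back-to-back, no overlap) — done with RM1.
RM2 starts before RM3 ends → RM3 and RM2 overlap.
RM4 starts after RM3 ends — done with RM3.
RM4 starts after RM2 ends — done with RM2.
RM6 starts after RM4 ends — done with RM4.
RM5 starts exactly when RM6 ends (back-to-back, no overlap) — done with RM6.
RM7 starts after RM5 ends.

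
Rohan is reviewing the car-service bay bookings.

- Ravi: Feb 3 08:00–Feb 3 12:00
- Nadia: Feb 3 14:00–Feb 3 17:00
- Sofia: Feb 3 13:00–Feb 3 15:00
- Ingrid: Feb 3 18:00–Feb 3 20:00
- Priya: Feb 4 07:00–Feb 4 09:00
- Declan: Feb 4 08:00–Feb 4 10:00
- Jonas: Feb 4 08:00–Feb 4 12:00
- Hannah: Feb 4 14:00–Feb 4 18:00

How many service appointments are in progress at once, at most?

Sort all start/end points and keep a running count:
Feb 3 08:00 start Ravi → 1
Feb 3 12:00 end Ravi → 0
Feb 3 13:00 start Sofia → 1
Feb 3 14:00 start Nadia → 2
Feb 3 15:00 end Sofia → 1
Feb 3 17:00 end Nadia → 0
Feb 3 18:00 start Ingrid → 1
Feb 3 20:00 end Ingrid → 0
Feb 4 07:00 start Priya → 1
Feb 4 08:00 start Declan → 2
Feb 4 08:00 start Jonas → 3
Feb 4 09:00 end Priya → 2
Feb 4 10:00 end Declan → 1
Feb 4 12:00 end Jonas → 0
Feb 4 14:00 start Hannah → 1
Feb 4 18:00 end Hannah → 0
Peak is 3, at Feb 4 08:00 (Declan, Jonas, Priya).

3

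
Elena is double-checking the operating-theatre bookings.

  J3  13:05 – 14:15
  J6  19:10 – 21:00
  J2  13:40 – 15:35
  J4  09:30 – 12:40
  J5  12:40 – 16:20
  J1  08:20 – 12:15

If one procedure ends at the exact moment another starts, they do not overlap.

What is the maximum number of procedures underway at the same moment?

3

Walk through starts and ends in time order (an end at T is processed before a start at T):
08:20 start J1 → 1
09:30 start J4 → 2
12:15 end J1 → 1
12:40 end J4 → 0
12:40 start J5 → 1
13:05 start J3 → 2
13:40 start J2 → 3
14:15 end J3 → 2
15:35 end J2 → 1
16:20 end J5 → 0
19:10 start J6 → 1
21:00 end J6 → 0
Peak is 3, at 13:40 (J2, J3, J5).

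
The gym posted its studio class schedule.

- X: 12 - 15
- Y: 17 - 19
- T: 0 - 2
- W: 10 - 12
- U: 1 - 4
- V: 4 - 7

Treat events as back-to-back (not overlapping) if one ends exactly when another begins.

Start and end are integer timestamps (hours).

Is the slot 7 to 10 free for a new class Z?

Yes — the slot is free

T: ends 2 at or before Z starts 7 → clear.
U: ends 4 at or before Z starts 7 → clear.
V: ends 7 at or before Z starts 7 → clear.
W: starts 10 at or after Z ends 10 → clear.
X: starts 12 at or after Z ends 10 → clear.
Y: starts 17 at or after Z ends 10 → clear.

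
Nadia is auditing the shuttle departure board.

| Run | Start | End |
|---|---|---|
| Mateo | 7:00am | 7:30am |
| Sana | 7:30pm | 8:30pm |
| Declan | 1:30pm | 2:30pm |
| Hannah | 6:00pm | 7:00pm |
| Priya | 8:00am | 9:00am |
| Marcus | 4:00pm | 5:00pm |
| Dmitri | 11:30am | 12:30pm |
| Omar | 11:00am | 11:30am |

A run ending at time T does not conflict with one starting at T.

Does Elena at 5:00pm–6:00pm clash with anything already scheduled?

Mateo: ends 7:30am at or before Elena starts 5:00pm → clear.
Priya: ends 9:00am at or before Elena starts 5:00pm → clear.
Omar: ends 11:30am at or before Elena starts 5:00pm → clear.
Dmitri: ends 12:30pm at or before Elena starts 5:00pm → clear.
Declan: ends 2:30pm at or before Elena starts 5:00pm → clear.
Marcus: ends 5:00pm at or before Elena starts 5:00pm → clear.
Hannah: starts 6:00pm at or after Elena ends 6:00pm → clear.
Sana: starts 7:30pm at or after Elena ends 6:00pm → clear.

No — it doesn't clash with anything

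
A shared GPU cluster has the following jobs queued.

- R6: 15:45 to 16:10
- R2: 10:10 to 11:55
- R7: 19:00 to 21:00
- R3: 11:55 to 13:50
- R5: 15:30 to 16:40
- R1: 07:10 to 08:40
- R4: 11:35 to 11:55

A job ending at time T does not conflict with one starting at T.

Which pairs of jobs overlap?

Sorted by start: R1, R2, R4, R3, R5, R6, R7.
R2 starts after R1 ends — done with R1.
R4 starts before R2 ends → R2 and R4 overlap.
R3 starts exactly when R2 ends (back-to-back, no overlap) — done with R2.
R3 starts exactly when R4 ends (back-to-back, no overlap) — done with R4.
R5 starts after R3 ends — done with R3.
R6 starts before R5 ends → R5 and R6 overlap.
R7 starts after R5 ends.
R7 starts after R6 ends.

R2 & R4, R5 & R6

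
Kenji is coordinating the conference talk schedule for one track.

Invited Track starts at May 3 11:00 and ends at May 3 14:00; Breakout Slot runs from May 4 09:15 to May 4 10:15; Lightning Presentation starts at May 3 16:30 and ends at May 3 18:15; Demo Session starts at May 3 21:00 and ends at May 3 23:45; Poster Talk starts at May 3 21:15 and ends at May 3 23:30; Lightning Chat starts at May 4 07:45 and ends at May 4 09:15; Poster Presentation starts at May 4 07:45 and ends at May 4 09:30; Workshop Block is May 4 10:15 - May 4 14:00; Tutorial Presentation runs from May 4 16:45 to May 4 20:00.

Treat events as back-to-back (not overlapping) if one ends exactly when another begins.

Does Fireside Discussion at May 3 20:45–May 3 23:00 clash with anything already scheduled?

Yes — it overlaps Demo Session, Poster Talk

Invited Track: ends May 3 14:00 at or before Fireside Discussion starts May 3 20:45 → clear.
Lightning Presentation: ends May 3 18:15 at or before Fireside Discussion starts May 3 20:45 → clear.
Demo Session: starts May 3 21:00 before Fireside Discussion ends May 3 23:00, and ends May 3 23:45 after Fireside Discussion starts May 3 20:45 → overlap.
Poster Talk: starts May 3 21:15 before Fireside Discussion ends May 3 23:00, and ends May 3 23:30 after Fireside Discussion starts May 3 20:45 → overlap.
Lightning Chat: starts May 4 07:45 at or after Fireside Discussion ends May 3 23:00 → clear.
Poster Presentation: starts May 4 07:45 at or after Fireside Discussion ends May 3 23:00 → clear.
Breakout Slot: starts May 4 09:15 at or after Fireside Discussion ends May 3 23:00 → clear.
Workshop Block: starts May 4 10:15 at or after Fireside Discussion ends May 3 23:00 → clear.
Tutorial Presentation: starts May 4 16:45 at or after Fireside Discussion ends May 3 23:00 → clear.
Fireside Discussion overlaps Demo Session, Poster Talk.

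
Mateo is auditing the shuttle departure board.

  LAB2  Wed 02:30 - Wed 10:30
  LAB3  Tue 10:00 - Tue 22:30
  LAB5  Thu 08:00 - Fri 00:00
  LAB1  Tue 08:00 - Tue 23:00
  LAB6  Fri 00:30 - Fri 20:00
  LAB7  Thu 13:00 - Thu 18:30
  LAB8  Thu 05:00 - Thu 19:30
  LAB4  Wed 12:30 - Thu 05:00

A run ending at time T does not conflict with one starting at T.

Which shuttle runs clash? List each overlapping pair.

LAB1 & LAB3, LAB5 & LAB7, LAB5 & LAB8, LAB7 & LAB8

Sorted by start: LAB1, LAB3, LAB2, LAB4, LAB8, LAB5, LAB7, LAB6.
LAB3 starts before LAB1 ends → LAB1 and LAB3 overlap.
LAB2 starts after LAB1 ends — done with LAB1.
LAB2 starts after LAB3 ends — done with LAB3.
LAB4 starts after LAB2 ends — done with LAB2.
LAB8 starts exactly when LAB4 ends (back-to-back, no overlap) — done with LAB4.
LAB5 starts before LAB8 ends → LAB8 and LAB5 overlap.
LAB7 starts before LAB8 ends → LAB8 and LAB7 overlap.
LAB6 starts after LAB8 ends.
LAB7 starts before LAB5 ends → LAB5 and LAB7 overlap.
LAB6 starts after LAB5 ends.
LAB6 starts after LAB7 ends.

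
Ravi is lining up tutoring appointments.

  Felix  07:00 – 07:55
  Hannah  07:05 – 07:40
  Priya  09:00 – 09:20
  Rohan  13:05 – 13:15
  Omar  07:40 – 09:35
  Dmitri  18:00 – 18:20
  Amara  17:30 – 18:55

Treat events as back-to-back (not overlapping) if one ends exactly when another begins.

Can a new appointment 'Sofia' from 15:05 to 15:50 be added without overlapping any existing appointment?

Felix: ends 07:55 at or before Sofia starts 15:05 → clear.
Hannah: ends 07:40 at or before Sofia starts 15:05 → clear.
Omar: ends 09:35 at or before Sofia starts 15:05 → clear.
Priya: ends 09:20 at or before Sofia starts 15:05 → clear.
Rohan: ends 13:15 at or before Sofia starts 15:05 → clear.
Amara: starts 17:30 at or after Sofia ends 15:50 → clear.
Dmitri: starts 18:00 at or after Sofia ends 15:50 → clear.

Yes — the slot is free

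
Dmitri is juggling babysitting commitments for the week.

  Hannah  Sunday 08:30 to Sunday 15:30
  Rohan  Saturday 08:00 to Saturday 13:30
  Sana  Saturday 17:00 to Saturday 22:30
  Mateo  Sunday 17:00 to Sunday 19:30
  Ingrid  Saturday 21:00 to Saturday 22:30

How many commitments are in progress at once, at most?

Walk through starts and ends in time order (an end at T is processed before a start at T):
Saturday 08:00 start Rohan → 1
Saturday 13:30 end Rohan → 0
Saturday 17:00 start Sana → 1
Saturday 21:00 start Ingrid → 2
Saturday 22:30 end Ingrid → 1
Saturday 22:30 end Sana → 0
Sunday 08:30 start Hannah → 1
Sunday 15:30 end Hannah → 0
Sunday 17:00 start Mateo → 1
Sunday 19:30 end Mateo → 0
Peak is 2, at Saturday 21:00 (Ingrid, Sana).

2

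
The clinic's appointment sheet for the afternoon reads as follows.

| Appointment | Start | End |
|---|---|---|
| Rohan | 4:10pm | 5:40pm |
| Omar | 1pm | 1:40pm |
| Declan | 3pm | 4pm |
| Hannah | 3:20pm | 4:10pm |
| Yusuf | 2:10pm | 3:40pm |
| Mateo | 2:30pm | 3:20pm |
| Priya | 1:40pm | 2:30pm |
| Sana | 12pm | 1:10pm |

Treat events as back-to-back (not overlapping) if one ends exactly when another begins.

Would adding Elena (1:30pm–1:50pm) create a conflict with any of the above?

Sana: ends 1:10pm at or before Elena starts 1:30pm → clear.
Omar: starts 1pm before Elena ends 1:50pm, and ends 1:40pm after Elena starts 1:30pm → overlap.
Priya: starts 1:40pm before Elena ends 1:50pm, and ends 2:30pm after Elena starts 1:30pm → overlap.
Yusuf: starts 2:10pm at or after Elena ends 1:50pm → clear.
Mateo: starts 2:30pm at or after Elena ends 1:50pm → clear.
Declan: starts 3pm at or after Elena ends 1:50pm → clear.
Hannah: starts 3:20pm at or after Elena ends 1:50pm → clear.
Rohan: starts 4:10pm at or after Elena ends 1:50pm → clear.
Elena overlaps Omar, Priya.

Yes — it overlaps Omar, Priya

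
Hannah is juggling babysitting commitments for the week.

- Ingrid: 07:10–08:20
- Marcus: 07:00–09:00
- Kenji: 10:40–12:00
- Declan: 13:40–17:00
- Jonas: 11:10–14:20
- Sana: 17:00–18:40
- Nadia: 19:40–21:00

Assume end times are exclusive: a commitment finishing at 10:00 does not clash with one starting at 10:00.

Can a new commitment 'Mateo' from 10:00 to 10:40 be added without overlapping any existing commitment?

Yes — the slot is free

Marcus: ends 09:00 at or before Mateo starts 10:00 → clear.
Ingrid: ends 08:20 at or before Mateo starts 10:00 → clear.
Kenji: starts 10:40 at or after Mateo ends 10:40 → clear.
Jonas: starts 11:10 at or after Mateo ends 10:40 → clear.
Declan: starts 13:40 at or after Mateo ends 10:40 → clear.
Sana: starts 17:00 at or after Mateo ends 10:40 → clear.
Nadia: starts 19:40 at or after Mateo ends 10:40 → clear.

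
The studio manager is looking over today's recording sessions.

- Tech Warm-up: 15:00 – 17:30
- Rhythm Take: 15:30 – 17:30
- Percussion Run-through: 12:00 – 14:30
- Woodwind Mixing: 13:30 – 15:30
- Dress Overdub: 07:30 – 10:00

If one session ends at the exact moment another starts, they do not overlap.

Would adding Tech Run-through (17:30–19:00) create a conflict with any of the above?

No — it doesn't clash with anything

Dress Overdub: ends 10:00 at or before Tech Run-through starts 17:30 → clear.
Percussion Run-through: ends 14:30 at or before Tech Run-through starts 17:30 → clear.
Woodwind Mixing: ends 15:30 at or before Tech Run-through starts 17:30 → clear.
Tech Warm-up: ends 17:30 at or before Tech Run-through starts 17:30 → clear.
Rhythm Take: ends 17:30 at or before Tech Run-through starts 17:30 → clear.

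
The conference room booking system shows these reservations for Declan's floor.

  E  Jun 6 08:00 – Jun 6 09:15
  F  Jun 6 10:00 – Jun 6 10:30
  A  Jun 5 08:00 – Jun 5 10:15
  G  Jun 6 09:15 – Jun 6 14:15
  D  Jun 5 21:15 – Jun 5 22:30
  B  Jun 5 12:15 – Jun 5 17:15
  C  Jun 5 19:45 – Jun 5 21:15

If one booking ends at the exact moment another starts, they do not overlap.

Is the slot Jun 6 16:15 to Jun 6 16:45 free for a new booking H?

A: ends Jun 5 10:15 at or before H starts Jun 6 16:15 → clear.
B: ends Jun 5 17:15 at or before H starts Jun 6 16:15 → clear.
C: ends Jun 5 21:15 at or before H starts Jun 6 16:15 → clear.
D: ends Jun 5 22:30 at or before H starts Jun 6 16:15 → clear.
E: ends Jun 6 09:15 at or before H starts Jun 6 16:15 → clear.
G: ends Jun 6 14:15 at or before H starts Jun 6 16:15 → clear.
F: ends Jun 6 10:30 at or before H starts Jun 6 16:15 → clear.

Yes — the slot is free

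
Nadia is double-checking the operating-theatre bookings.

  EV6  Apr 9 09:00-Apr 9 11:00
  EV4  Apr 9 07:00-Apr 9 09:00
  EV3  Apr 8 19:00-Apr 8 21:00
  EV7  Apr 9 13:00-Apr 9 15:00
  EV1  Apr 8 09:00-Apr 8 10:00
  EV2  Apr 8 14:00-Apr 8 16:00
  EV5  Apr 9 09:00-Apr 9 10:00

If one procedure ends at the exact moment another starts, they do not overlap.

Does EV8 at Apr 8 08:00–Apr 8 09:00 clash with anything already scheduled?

EV1: starts Apr 8 09:00 at or after EV8 ends Apr 8 09:00 → clear.
EV2: starts Apr 8 14:00 at or after EV8 ends Apr 8 09:00 → clear.
EV3: starts Apr 8 19:00 at or after EV8 ends Apr 8 09:00 → clear.
EV4: starts Apr 9 07:00 at or after EV8 ends Apr 8 09:00 → clear.
EV5: starts Apr 9 09:00 at or after EV8 ends Apr 8 09:00 → clear.
EV6: starts Apr 9 09:00 at or after EV8 ends Apr 8 09:00 → clear.
EV7: starts Apr 9 13:00 at or after EV8 ends Apr 8 09:00 → clear.

No — it doesn't clash with anything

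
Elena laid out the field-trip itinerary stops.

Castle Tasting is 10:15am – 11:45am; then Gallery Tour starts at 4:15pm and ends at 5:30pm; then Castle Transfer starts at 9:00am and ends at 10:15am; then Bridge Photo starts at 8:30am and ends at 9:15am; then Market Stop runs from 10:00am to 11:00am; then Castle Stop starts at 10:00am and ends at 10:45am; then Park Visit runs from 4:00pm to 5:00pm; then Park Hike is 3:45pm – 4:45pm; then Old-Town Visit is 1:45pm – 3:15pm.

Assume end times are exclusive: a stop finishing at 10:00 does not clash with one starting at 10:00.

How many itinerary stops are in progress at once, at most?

Sort all start/end points and keep a running count:
8:30am start Bridge Photo → 1
9:00am start Castle Transfer → 2
9:15am end Bridge Photo → 1
10:00am start Castle Stop → 2
10:00am start Market Stop → 3
10:15am end Castle Transfer → 2
10:15am start Castle Tasting → 3
10:45am end Castle Stop → 2
11:00am end Market Stop → 1
11:45am end Castle Tasting → 0
1:45pm start Old-Town Visit → 1
3:15pm end Old-Town Visit → 0
3:45pm start Park Hike → 1
4:00pm start Park Visit → 2
4:15pm start Gallery Tour → 3
4:45pm end Park Hike → 2
5:00pm end Park Visit → 1
5:30pm end Gallery Tour → 0
Peak is 3, at 10:00am (Castle Stop, Castle Transfer, Market Stop).

3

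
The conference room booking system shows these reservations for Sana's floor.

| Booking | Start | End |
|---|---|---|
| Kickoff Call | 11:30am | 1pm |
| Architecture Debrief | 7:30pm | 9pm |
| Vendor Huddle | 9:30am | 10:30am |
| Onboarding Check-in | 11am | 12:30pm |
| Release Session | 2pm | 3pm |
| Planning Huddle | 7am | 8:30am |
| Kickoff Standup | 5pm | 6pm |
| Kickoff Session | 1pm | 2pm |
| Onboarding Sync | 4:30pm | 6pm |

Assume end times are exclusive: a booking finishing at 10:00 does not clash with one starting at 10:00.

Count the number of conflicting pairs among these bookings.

Two intervals overlap when each starts before the other ends.
Sorted by start: Planning Huddle, Vendor Huddle, Onboarding Check-in, Kickoff Call, Kickoff Session, Release Session, Onboarding Sync, Kickoff Standup, Architecture Debrief.
Vendor Huddle starts after Planning Huddle ends, so Planning Huddle has no further overlaps.
Onboarding Check-in starts after Vendor Huddle ends, so Vendor Huddle has no further overlaps.
Kickoff Call starts before Onboarding Check-in ends → Onboarding Check-in and Kickoff Call overlap.
Kickoff Session starts after Onboarding Check-in ends, so Onboarding Check-in has no further overlaps.
Kickoff Session starts exactly when Kickoff Call ends (back-to-back, no overlap), so Kickoff Call has no further overlaps.
Release Session starts exactly when Kickoff Session ends (back-to-back, no overlap), so Kickoff Session has no further overlaps.
Onboarding Sync starts after Release Session ends, so Release Session has no further overlaps.
Kickoff Standup starts before Onboarding Sync ends → Onboarding Sync and Kickoff Standup overlap.
Architecture Debrief starts after Onboarding Sync ends.
Architecture Debrief starts after Kickoff Standup ends.
Overlapping pairs: Kickoff Call & Onboarding Check-in, Kickoff Standup & Onboarding Sync — 2 in total.

2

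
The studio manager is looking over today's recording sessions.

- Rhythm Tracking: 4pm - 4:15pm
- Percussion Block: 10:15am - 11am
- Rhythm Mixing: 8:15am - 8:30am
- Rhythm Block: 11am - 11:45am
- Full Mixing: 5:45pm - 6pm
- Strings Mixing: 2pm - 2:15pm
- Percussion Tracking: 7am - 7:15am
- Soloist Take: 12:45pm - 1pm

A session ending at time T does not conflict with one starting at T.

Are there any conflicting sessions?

Sorted by start: Percussion Tracking, Rhythm Mixing, Percussion Block, Rhythm Block, Soloist Take, Strings Mixing, Rhythm Tracking, Full Mixing.
Rhythm Mixing starts after Percussion Tracking ends — done with Percussion Tracking.
Percussion Block starts after Rhythm Mixing ends — done with Rhythm Mixing.
Rhythm Block starts exactly when Percussion Block ends (back-to-back, no overlap) — done with Percussion Block.
Soloist Take starts after Rhythm Block ends — done with Rhythm Block.
Strings Mixing starts after Soloist Take ends — done with Soloist Take.
Rhythm Tracking starts after Strings Mixing ends — done with Strings Mixing.
Full Mixing starts after Rhythm Tracking ends.
Every pair is clear; the schedule has no overlaps.

No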